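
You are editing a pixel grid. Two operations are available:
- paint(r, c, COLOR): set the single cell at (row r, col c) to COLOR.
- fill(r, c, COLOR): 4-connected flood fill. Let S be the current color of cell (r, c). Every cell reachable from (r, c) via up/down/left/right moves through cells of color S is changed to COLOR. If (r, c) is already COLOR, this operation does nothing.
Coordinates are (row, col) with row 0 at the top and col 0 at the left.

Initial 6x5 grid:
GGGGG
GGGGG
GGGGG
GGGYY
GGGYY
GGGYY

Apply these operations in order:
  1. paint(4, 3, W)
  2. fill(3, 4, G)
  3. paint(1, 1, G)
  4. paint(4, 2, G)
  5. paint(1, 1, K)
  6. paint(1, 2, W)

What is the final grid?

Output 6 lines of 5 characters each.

Answer: GGGGG
GKWGG
GGGGG
GGGGG
GGGWG
GGGGG

Derivation:
After op 1 paint(4,3,W):
GGGGG
GGGGG
GGGGG
GGGYY
GGGWY
GGGYY
After op 2 fill(3,4,G) [5 cells changed]:
GGGGG
GGGGG
GGGGG
GGGGG
GGGWG
GGGGG
After op 3 paint(1,1,G):
GGGGG
GGGGG
GGGGG
GGGGG
GGGWG
GGGGG
After op 4 paint(4,2,G):
GGGGG
GGGGG
GGGGG
GGGGG
GGGWG
GGGGG
After op 5 paint(1,1,K):
GGGGG
GKGGG
GGGGG
GGGGG
GGGWG
GGGGG
After op 6 paint(1,2,W):
GGGGG
GKWGG
GGGGG
GGGGG
GGGWG
GGGGG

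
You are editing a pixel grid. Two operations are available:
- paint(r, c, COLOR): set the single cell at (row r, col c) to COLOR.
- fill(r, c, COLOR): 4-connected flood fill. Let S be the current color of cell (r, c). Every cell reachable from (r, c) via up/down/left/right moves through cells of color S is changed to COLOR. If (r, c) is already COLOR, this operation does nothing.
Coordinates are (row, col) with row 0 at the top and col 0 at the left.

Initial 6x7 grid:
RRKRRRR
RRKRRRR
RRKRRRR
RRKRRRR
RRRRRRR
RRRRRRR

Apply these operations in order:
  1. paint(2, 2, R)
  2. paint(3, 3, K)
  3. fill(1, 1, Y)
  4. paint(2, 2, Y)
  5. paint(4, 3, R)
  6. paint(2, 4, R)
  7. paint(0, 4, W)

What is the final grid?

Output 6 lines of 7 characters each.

Answer: YYKYWYY
YYKYYYY
YYYYRYY
YYKKYYY
YYYRYYY
YYYYYYY

Derivation:
After op 1 paint(2,2,R):
RRKRRRR
RRKRRRR
RRRRRRR
RRKRRRR
RRRRRRR
RRRRRRR
After op 2 paint(3,3,K):
RRKRRRR
RRKRRRR
RRRRRRR
RRKKRRR
RRRRRRR
RRRRRRR
After op 3 fill(1,1,Y) [38 cells changed]:
YYKYYYY
YYKYYYY
YYYYYYY
YYKKYYY
YYYYYYY
YYYYYYY
After op 4 paint(2,2,Y):
YYKYYYY
YYKYYYY
YYYYYYY
YYKKYYY
YYYYYYY
YYYYYYY
After op 5 paint(4,3,R):
YYKYYYY
YYKYYYY
YYYYYYY
YYKKYYY
YYYRYYY
YYYYYYY
After op 6 paint(2,4,R):
YYKYYYY
YYKYYYY
YYYYRYY
YYKKYYY
YYYRYYY
YYYYYYY
After op 7 paint(0,4,W):
YYKYWYY
YYKYYYY
YYYYRYY
YYKKYYY
YYYRYYY
YYYYYYY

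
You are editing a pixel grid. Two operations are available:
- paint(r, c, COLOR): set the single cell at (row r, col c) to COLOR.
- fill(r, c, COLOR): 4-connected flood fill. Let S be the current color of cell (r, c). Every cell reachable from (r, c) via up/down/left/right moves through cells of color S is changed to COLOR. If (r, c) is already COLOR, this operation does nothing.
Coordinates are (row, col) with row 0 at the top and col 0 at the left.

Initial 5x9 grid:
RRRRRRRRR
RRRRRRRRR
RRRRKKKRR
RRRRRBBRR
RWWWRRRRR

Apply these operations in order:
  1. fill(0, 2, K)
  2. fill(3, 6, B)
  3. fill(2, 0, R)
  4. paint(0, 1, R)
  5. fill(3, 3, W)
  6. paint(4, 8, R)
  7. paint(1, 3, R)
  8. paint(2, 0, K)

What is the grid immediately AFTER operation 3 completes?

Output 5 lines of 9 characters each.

After op 1 fill(0,2,K) [37 cells changed]:
KKKKKKKKK
KKKKKKKKK
KKKKKKKKK
KKKKKBBKK
KWWWKKKKK
After op 2 fill(3,6,B) [0 cells changed]:
KKKKKKKKK
KKKKKKKKK
KKKKKKKKK
KKKKKBBKK
KWWWKKKKK
After op 3 fill(2,0,R) [40 cells changed]:
RRRRRRRRR
RRRRRRRRR
RRRRRRRRR
RRRRRBBRR
RWWWRRRRR

Answer: RRRRRRRRR
RRRRRRRRR
RRRRRRRRR
RRRRRBBRR
RWWWRRRRR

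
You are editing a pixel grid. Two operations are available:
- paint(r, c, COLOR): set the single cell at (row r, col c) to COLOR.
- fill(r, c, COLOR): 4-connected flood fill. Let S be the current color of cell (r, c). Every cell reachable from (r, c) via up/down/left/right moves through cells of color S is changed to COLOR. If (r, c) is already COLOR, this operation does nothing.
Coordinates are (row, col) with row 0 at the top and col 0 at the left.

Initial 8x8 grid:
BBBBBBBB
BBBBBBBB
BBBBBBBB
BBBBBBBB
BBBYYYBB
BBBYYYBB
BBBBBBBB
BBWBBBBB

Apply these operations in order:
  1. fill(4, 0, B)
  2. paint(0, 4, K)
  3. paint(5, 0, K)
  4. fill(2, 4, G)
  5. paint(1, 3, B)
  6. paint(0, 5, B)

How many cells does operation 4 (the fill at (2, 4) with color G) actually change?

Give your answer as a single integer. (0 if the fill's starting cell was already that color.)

After op 1 fill(4,0,B) [0 cells changed]:
BBBBBBBB
BBBBBBBB
BBBBBBBB
BBBBBBBB
BBBYYYBB
BBBYYYBB
BBBBBBBB
BBWBBBBB
After op 2 paint(0,4,K):
BBBBKBBB
BBBBBBBB
BBBBBBBB
BBBBBBBB
BBBYYYBB
BBBYYYBB
BBBBBBBB
BBWBBBBB
After op 3 paint(5,0,K):
BBBBKBBB
BBBBBBBB
BBBBBBBB
BBBBBBBB
BBBYYYBB
KBBYYYBB
BBBBBBBB
BBWBBBBB
After op 4 fill(2,4,G) [55 cells changed]:
GGGGKGGG
GGGGGGGG
GGGGGGGG
GGGGGGGG
GGGYYYGG
KGGYYYGG
GGGGGGGG
GGWGGGGG

Answer: 55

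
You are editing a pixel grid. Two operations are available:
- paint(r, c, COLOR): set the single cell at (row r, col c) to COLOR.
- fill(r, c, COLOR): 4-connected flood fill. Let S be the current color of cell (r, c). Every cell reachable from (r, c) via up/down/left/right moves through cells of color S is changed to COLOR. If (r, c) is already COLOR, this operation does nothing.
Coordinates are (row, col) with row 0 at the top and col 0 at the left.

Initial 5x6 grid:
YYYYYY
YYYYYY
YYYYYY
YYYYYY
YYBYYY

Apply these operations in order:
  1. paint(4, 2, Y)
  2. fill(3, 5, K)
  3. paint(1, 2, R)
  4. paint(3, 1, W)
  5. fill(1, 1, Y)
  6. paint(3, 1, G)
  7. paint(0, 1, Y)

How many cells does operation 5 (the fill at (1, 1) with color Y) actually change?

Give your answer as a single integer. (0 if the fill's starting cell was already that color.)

After op 1 paint(4,2,Y):
YYYYYY
YYYYYY
YYYYYY
YYYYYY
YYYYYY
After op 2 fill(3,5,K) [30 cells changed]:
KKKKKK
KKKKKK
KKKKKK
KKKKKK
KKKKKK
After op 3 paint(1,2,R):
KKKKKK
KKRKKK
KKKKKK
KKKKKK
KKKKKK
After op 4 paint(3,1,W):
KKKKKK
KKRKKK
KKKKKK
KWKKKK
KKKKKK
After op 5 fill(1,1,Y) [28 cells changed]:
YYYYYY
YYRYYY
YYYYYY
YWYYYY
YYYYYY

Answer: 28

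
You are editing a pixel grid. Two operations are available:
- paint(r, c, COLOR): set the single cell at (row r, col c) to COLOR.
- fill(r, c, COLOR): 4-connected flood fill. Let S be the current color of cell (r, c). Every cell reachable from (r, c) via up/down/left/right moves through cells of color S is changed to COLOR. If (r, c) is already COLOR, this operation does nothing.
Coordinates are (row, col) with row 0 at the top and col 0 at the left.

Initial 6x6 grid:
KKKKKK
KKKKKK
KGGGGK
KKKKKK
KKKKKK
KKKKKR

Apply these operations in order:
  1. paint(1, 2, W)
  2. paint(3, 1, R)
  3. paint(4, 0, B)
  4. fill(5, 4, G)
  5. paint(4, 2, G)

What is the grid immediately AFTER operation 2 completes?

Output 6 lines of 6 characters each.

After op 1 paint(1,2,W):
KKKKKK
KKWKKK
KGGGGK
KKKKKK
KKKKKK
KKKKKR
After op 2 paint(3,1,R):
KKKKKK
KKWKKK
KGGGGK
KRKKKK
KKKKKK
KKKKKR

Answer: KKKKKK
KKWKKK
KGGGGK
KRKKKK
KKKKKK
KKKKKR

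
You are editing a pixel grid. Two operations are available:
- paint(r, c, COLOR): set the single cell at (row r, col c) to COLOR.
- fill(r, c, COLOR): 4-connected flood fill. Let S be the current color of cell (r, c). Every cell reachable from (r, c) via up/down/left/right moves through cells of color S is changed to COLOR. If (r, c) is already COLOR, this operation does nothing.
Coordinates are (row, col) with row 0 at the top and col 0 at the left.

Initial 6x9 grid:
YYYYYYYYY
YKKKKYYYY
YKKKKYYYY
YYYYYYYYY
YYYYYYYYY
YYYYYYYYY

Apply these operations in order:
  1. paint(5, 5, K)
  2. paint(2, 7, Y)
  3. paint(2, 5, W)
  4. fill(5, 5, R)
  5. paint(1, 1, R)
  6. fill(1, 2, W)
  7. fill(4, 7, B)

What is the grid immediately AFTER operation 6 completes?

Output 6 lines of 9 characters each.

After op 1 paint(5,5,K):
YYYYYYYYY
YKKKKYYYY
YKKKKYYYY
YYYYYYYYY
YYYYYYYYY
YYYYYKYYY
After op 2 paint(2,7,Y):
YYYYYYYYY
YKKKKYYYY
YKKKKYYYY
YYYYYYYYY
YYYYYYYYY
YYYYYKYYY
After op 3 paint(2,5,W):
YYYYYYYYY
YKKKKYYYY
YKKKKWYYY
YYYYYYYYY
YYYYYYYYY
YYYYYKYYY
After op 4 fill(5,5,R) [1 cells changed]:
YYYYYYYYY
YKKKKYYYY
YKKKKWYYY
YYYYYYYYY
YYYYYYYYY
YYYYYRYYY
After op 5 paint(1,1,R):
YYYYYYYYY
YRKKKYYYY
YKKKKWYYY
YYYYYYYYY
YYYYYYYYY
YYYYYRYYY
After op 6 fill(1,2,W) [7 cells changed]:
YYYYYYYYY
YRWWWYYYY
YWWWWWYYY
YYYYYYYYY
YYYYYYYYY
YYYYYRYYY

Answer: YYYYYYYYY
YRWWWYYYY
YWWWWWYYY
YYYYYYYYY
YYYYYYYYY
YYYYYRYYY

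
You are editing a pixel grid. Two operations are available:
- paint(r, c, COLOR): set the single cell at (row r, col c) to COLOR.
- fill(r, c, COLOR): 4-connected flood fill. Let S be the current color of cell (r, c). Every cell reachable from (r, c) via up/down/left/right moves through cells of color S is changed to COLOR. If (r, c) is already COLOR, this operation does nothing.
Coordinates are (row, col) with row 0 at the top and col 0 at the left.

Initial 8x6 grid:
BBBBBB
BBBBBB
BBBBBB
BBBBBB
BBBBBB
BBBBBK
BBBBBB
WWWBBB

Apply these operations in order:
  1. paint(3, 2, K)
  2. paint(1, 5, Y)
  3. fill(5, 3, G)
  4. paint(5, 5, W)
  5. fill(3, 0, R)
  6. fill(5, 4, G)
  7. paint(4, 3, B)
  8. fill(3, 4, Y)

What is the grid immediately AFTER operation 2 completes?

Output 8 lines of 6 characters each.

After op 1 paint(3,2,K):
BBBBBB
BBBBBB
BBBBBB
BBKBBB
BBBBBB
BBBBBK
BBBBBB
WWWBBB
After op 2 paint(1,5,Y):
BBBBBB
BBBBBY
BBBBBB
BBKBBB
BBBBBB
BBBBBK
BBBBBB
WWWBBB

Answer: BBBBBB
BBBBBY
BBBBBB
BBKBBB
BBBBBB
BBBBBK
BBBBBB
WWWBBB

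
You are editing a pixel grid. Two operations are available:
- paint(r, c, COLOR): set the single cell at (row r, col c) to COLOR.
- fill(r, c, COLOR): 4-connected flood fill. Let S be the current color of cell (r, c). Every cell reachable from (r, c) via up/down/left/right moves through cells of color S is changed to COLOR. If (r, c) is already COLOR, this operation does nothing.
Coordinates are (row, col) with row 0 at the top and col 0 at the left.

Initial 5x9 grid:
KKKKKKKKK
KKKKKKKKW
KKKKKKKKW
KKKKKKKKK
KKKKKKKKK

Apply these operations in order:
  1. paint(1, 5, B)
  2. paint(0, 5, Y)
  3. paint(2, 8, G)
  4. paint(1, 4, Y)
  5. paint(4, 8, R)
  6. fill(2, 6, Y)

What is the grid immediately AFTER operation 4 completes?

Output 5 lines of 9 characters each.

Answer: KKKKKYKKK
KKKKYBKKW
KKKKKKKKG
KKKKKKKKK
KKKKKKKKK

Derivation:
After op 1 paint(1,5,B):
KKKKKKKKK
KKKKKBKKW
KKKKKKKKW
KKKKKKKKK
KKKKKKKKK
After op 2 paint(0,5,Y):
KKKKKYKKK
KKKKKBKKW
KKKKKKKKW
KKKKKKKKK
KKKKKKKKK
After op 3 paint(2,8,G):
KKKKKYKKK
KKKKKBKKW
KKKKKKKKG
KKKKKKKKK
KKKKKKKKK
After op 4 paint(1,4,Y):
KKKKKYKKK
KKKKYBKKW
KKKKKKKKG
KKKKKKKKK
KKKKKKKKK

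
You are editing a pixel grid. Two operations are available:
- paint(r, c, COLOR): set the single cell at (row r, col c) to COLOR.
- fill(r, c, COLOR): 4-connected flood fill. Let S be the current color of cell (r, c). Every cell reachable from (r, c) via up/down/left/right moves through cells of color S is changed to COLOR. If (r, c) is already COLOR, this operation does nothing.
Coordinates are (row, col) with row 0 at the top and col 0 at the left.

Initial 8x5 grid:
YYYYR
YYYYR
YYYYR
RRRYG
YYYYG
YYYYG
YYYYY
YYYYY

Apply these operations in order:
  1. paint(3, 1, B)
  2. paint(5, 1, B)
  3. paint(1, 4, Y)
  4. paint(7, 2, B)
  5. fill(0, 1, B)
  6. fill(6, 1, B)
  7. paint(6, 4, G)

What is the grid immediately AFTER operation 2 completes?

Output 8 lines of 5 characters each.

Answer: YYYYR
YYYYR
YYYYR
RBRYG
YYYYG
YBYYG
YYYYY
YYYYY

Derivation:
After op 1 paint(3,1,B):
YYYYR
YYYYR
YYYYR
RBRYG
YYYYG
YYYYG
YYYYY
YYYYY
After op 2 paint(5,1,B):
YYYYR
YYYYR
YYYYR
RBRYG
YYYYG
YBYYG
YYYYY
YYYYY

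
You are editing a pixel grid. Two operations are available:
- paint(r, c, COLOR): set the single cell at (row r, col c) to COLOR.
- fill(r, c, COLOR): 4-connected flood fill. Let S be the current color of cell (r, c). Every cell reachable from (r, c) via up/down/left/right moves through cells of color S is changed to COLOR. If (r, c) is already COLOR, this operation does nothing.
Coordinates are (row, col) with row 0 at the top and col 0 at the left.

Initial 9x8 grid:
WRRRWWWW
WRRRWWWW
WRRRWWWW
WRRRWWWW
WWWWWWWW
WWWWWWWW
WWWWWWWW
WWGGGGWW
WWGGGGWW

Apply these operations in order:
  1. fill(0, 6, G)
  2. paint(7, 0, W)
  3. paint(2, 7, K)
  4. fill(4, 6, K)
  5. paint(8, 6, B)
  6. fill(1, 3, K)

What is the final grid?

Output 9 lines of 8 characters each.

Answer: KKKKKKKK
KKKKKKKK
KKKKKKKK
KKKKKKKK
KKKKKKKK
KKKKKKKK
KKKKKKKK
WKKKKKKK
KKKKKKBK

Derivation:
After op 1 fill(0,6,G) [52 cells changed]:
GRRRGGGG
GRRRGGGG
GRRRGGGG
GRRRGGGG
GGGGGGGG
GGGGGGGG
GGGGGGGG
GGGGGGGG
GGGGGGGG
After op 2 paint(7,0,W):
GRRRGGGG
GRRRGGGG
GRRRGGGG
GRRRGGGG
GGGGGGGG
GGGGGGGG
GGGGGGGG
WGGGGGGG
GGGGGGGG
After op 3 paint(2,7,K):
GRRRGGGG
GRRRGGGG
GRRRGGGK
GRRRGGGG
GGGGGGGG
GGGGGGGG
GGGGGGGG
WGGGGGGG
GGGGGGGG
After op 4 fill(4,6,K) [58 cells changed]:
KRRRKKKK
KRRRKKKK
KRRRKKKK
KRRRKKKK
KKKKKKKK
KKKKKKKK
KKKKKKKK
WKKKKKKK
KKKKKKKK
After op 5 paint(8,6,B):
KRRRKKKK
KRRRKKKK
KRRRKKKK
KRRRKKKK
KKKKKKKK
KKKKKKKK
KKKKKKKK
WKKKKKKK
KKKKKKBK
After op 6 fill(1,3,K) [12 cells changed]:
KKKKKKKK
KKKKKKKK
KKKKKKKK
KKKKKKKK
KKKKKKKK
KKKKKKKK
KKKKKKKK
WKKKKKKK
KKKKKKBK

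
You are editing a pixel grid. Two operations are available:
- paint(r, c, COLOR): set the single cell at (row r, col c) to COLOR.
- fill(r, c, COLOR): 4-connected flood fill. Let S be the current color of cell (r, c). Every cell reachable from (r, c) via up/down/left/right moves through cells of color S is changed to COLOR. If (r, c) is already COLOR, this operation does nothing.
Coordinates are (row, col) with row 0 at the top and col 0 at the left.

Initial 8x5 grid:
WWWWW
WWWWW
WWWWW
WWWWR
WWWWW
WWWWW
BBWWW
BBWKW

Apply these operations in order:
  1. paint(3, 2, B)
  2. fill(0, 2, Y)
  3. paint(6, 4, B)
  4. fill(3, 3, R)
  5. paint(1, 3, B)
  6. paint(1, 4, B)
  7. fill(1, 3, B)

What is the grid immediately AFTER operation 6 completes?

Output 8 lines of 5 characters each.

After op 1 paint(3,2,B):
WWWWW
WWWWW
WWWWW
WWBWR
WWWWW
WWWWW
BBWWW
BBWKW
After op 2 fill(0,2,Y) [33 cells changed]:
YYYYY
YYYYY
YYYYY
YYBYR
YYYYY
YYYYY
BBYYY
BBYKY
After op 3 paint(6,4,B):
YYYYY
YYYYY
YYYYY
YYBYR
YYYYY
YYYYY
BBYYB
BBYKY
After op 4 fill(3,3,R) [31 cells changed]:
RRRRR
RRRRR
RRRRR
RRBRR
RRRRR
RRRRR
BBRRB
BBRKY
After op 5 paint(1,3,B):
RRRRR
RRRBR
RRRRR
RRBRR
RRRRR
RRRRR
BBRRB
BBRKY
After op 6 paint(1,4,B):
RRRRR
RRRBB
RRRRR
RRBRR
RRRRR
RRRRR
BBRRB
BBRKY

Answer: RRRRR
RRRBB
RRRRR
RRBRR
RRRRR
RRRRR
BBRRB
BBRKY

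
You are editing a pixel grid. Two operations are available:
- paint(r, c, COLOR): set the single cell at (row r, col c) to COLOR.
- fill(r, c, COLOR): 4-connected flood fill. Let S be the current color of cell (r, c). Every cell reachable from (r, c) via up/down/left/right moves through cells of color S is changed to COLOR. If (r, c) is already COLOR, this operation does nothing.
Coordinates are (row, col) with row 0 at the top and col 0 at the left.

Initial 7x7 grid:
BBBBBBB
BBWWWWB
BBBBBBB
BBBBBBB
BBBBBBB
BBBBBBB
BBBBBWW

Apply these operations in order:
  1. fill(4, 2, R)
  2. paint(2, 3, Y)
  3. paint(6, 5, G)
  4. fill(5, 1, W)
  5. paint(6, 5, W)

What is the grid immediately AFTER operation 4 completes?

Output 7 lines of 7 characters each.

Answer: WWWWWWW
WWWWWWW
WWWYWWW
WWWWWWW
WWWWWWW
WWWWWWW
WWWWWGW

Derivation:
After op 1 fill(4,2,R) [43 cells changed]:
RRRRRRR
RRWWWWR
RRRRRRR
RRRRRRR
RRRRRRR
RRRRRRR
RRRRRWW
After op 2 paint(2,3,Y):
RRRRRRR
RRWWWWR
RRRYRRR
RRRRRRR
RRRRRRR
RRRRRRR
RRRRRWW
After op 3 paint(6,5,G):
RRRRRRR
RRWWWWR
RRRYRRR
RRRRRRR
RRRRRRR
RRRRRRR
RRRRRGW
After op 4 fill(5,1,W) [42 cells changed]:
WWWWWWW
WWWWWWW
WWWYWWW
WWWWWWW
WWWWWWW
WWWWWWW
WWWWWGW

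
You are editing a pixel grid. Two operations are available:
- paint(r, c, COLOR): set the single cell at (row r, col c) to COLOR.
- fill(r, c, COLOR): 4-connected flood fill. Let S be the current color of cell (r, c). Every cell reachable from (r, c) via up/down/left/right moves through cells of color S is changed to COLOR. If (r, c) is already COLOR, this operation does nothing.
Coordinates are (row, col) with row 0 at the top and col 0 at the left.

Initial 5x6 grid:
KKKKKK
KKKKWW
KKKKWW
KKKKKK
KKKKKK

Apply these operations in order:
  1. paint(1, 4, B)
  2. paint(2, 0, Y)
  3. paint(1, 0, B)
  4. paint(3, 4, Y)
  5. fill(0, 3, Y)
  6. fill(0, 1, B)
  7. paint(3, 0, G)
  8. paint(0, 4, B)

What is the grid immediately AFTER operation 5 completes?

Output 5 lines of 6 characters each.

After op 1 paint(1,4,B):
KKKKKK
KKKKBW
KKKKWW
KKKKKK
KKKKKK
After op 2 paint(2,0,Y):
KKKKKK
KKKKBW
YKKKWW
KKKKKK
KKKKKK
After op 3 paint(1,0,B):
KKKKKK
BKKKBW
YKKKWW
KKKKKK
KKKKKK
After op 4 paint(3,4,Y):
KKKKKK
BKKKBW
YKKKWW
KKKKYK
KKKKKK
After op 5 fill(0,3,Y) [23 cells changed]:
YYYYYY
BYYYBW
YYYYWW
YYYYYY
YYYYYY

Answer: YYYYYY
BYYYBW
YYYYWW
YYYYYY
YYYYYY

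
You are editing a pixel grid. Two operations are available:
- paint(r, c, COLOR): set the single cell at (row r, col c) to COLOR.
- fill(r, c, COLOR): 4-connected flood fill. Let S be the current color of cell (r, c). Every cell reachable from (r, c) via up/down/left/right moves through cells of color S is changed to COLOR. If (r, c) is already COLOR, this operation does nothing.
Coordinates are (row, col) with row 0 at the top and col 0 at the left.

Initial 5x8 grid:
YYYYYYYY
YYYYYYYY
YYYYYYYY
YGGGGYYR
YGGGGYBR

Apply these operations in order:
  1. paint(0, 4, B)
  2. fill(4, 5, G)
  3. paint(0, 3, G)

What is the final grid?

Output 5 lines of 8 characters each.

After op 1 paint(0,4,B):
YYYYBYYY
YYYYYYYY
YYYYYYYY
YGGGGYYR
YGGGGYBR
After op 2 fill(4,5,G) [28 cells changed]:
GGGGBGGG
GGGGGGGG
GGGGGGGG
GGGGGGGR
GGGGGGBR
After op 3 paint(0,3,G):
GGGGBGGG
GGGGGGGG
GGGGGGGG
GGGGGGGR
GGGGGGBR

Answer: GGGGBGGG
GGGGGGGG
GGGGGGGG
GGGGGGGR
GGGGGGBR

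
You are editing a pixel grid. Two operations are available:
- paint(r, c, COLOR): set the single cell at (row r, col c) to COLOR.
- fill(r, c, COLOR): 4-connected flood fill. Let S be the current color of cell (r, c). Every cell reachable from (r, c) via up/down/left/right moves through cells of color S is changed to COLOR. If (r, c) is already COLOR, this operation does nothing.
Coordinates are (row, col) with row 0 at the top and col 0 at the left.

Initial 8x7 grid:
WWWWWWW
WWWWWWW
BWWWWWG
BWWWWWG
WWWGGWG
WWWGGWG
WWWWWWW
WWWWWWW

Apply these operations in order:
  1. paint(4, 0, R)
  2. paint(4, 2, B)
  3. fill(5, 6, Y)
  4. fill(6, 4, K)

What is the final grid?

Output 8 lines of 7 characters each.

After op 1 paint(4,0,R):
WWWWWWW
WWWWWWW
BWWWWWG
BWWWWWG
RWWGGWG
WWWGGWG
WWWWWWW
WWWWWWW
After op 2 paint(4,2,B):
WWWWWWW
WWWWWWW
BWWWWWG
BWWWWWG
RWBGGWG
WWWGGWG
WWWWWWW
WWWWWWW
After op 3 fill(5,6,Y) [4 cells changed]:
WWWWWWW
WWWWWWW
BWWWWWY
BWWWWWY
RWBGGWY
WWWGGWY
WWWWWWW
WWWWWWW
After op 4 fill(6,4,K) [44 cells changed]:
KKKKKKK
KKKKKKK
BKKKKKY
BKKKKKY
RKBGGKY
KKKGGKY
KKKKKKK
KKKKKKK

Answer: KKKKKKK
KKKKKKK
BKKKKKY
BKKKKKY
RKBGGKY
KKKGGKY
KKKKKKK
KKKKKKK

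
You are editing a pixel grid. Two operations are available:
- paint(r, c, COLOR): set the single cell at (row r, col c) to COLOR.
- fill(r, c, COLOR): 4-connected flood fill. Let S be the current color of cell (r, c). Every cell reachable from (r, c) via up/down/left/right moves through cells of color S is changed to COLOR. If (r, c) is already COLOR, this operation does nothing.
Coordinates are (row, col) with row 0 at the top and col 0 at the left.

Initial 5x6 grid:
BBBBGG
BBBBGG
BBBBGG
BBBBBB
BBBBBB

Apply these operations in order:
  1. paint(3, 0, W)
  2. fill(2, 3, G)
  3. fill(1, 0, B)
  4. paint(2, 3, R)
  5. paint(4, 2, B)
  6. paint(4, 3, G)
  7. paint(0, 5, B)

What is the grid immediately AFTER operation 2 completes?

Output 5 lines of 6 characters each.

After op 1 paint(3,0,W):
BBBBGG
BBBBGG
BBBBGG
WBBBBB
BBBBBB
After op 2 fill(2,3,G) [23 cells changed]:
GGGGGG
GGGGGG
GGGGGG
WGGGGG
GGGGGG

Answer: GGGGGG
GGGGGG
GGGGGG
WGGGGG
GGGGGG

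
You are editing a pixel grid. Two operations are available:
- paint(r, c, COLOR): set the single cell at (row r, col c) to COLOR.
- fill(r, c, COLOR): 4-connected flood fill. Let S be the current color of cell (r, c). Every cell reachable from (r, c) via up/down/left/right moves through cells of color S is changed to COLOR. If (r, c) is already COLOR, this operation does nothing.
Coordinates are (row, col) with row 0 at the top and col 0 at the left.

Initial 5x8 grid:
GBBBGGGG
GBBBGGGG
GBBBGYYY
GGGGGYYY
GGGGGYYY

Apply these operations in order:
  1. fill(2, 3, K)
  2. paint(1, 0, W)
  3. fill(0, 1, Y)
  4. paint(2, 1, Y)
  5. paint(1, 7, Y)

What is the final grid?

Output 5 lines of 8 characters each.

After op 1 fill(2,3,K) [9 cells changed]:
GKKKGGGG
GKKKGGGG
GKKKGYYY
GGGGGYYY
GGGGGYYY
After op 2 paint(1,0,W):
GKKKGGGG
WKKKGGGG
GKKKGYYY
GGGGGYYY
GGGGGYYY
After op 3 fill(0,1,Y) [9 cells changed]:
GYYYGGGG
WYYYGGGG
GYYYGYYY
GGGGGYYY
GGGGGYYY
After op 4 paint(2,1,Y):
GYYYGGGG
WYYYGGGG
GYYYGYYY
GGGGGYYY
GGGGGYYY
After op 5 paint(1,7,Y):
GYYYGGGG
WYYYGGGY
GYYYGYYY
GGGGGYYY
GGGGGYYY

Answer: GYYYGGGG
WYYYGGGY
GYYYGYYY
GGGGGYYY
GGGGGYYY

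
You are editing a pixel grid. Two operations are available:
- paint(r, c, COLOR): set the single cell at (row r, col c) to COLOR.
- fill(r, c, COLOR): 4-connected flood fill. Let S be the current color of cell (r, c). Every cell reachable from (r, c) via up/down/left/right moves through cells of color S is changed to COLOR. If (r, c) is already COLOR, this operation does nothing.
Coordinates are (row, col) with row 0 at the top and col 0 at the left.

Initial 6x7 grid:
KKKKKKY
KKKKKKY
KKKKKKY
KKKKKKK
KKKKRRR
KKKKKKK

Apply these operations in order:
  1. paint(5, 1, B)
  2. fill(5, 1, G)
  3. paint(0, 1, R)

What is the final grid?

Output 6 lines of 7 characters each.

After op 1 paint(5,1,B):
KKKKKKY
KKKKKKY
KKKKKKY
KKKKKKK
KKKKRRR
KBKKKKK
After op 2 fill(5,1,G) [1 cells changed]:
KKKKKKY
KKKKKKY
KKKKKKY
KKKKKKK
KKKKRRR
KGKKKKK
After op 3 paint(0,1,R):
KRKKKKY
KKKKKKY
KKKKKKY
KKKKKKK
KKKKRRR
KGKKKKK

Answer: KRKKKKY
KKKKKKY
KKKKKKY
KKKKKKK
KKKKRRR
KGKKKKK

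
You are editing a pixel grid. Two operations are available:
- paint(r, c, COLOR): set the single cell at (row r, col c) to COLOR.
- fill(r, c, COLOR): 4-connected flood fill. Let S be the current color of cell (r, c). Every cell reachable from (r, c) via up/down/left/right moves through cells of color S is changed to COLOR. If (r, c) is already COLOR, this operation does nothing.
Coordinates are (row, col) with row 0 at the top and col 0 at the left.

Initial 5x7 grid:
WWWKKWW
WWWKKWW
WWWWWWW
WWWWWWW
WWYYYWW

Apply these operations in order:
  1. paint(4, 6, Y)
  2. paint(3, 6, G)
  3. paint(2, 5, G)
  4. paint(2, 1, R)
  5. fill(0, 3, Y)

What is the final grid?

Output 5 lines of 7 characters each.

After op 1 paint(4,6,Y):
WWWKKWW
WWWKKWW
WWWWWWW
WWWWWWW
WWYYYWY
After op 2 paint(3,6,G):
WWWKKWW
WWWKKWW
WWWWWWW
WWWWWWG
WWYYYWY
After op 3 paint(2,5,G):
WWWKKWW
WWWKKWW
WWWWWGW
WWWWWWG
WWYYYWY
After op 4 paint(2,1,R):
WWWKKWW
WWWKKWW
WRWWWGW
WWWWWWG
WWYYYWY
After op 5 fill(0,3,Y) [4 cells changed]:
WWWYYWW
WWWYYWW
WRWWWGW
WWWWWWG
WWYYYWY

Answer: WWWYYWW
WWWYYWW
WRWWWGW
WWWWWWG
WWYYYWY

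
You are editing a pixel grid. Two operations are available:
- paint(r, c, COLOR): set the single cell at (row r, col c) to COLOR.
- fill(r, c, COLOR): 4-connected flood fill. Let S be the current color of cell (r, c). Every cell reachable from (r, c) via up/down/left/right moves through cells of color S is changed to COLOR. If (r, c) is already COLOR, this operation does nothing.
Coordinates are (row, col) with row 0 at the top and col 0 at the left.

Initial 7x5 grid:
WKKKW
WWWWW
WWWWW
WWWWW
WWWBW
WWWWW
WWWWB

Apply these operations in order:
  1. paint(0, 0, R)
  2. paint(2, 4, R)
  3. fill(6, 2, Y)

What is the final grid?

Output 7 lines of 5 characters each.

Answer: RKKKY
YYYYY
YYYYR
YYYYY
YYYBY
YYYYY
YYYYB

Derivation:
After op 1 paint(0,0,R):
RKKKW
WWWWW
WWWWW
WWWWW
WWWBW
WWWWW
WWWWB
After op 2 paint(2,4,R):
RKKKW
WWWWW
WWWWR
WWWWW
WWWBW
WWWWW
WWWWB
After op 3 fill(6,2,Y) [28 cells changed]:
RKKKY
YYYYY
YYYYR
YYYYY
YYYBY
YYYYY
YYYYB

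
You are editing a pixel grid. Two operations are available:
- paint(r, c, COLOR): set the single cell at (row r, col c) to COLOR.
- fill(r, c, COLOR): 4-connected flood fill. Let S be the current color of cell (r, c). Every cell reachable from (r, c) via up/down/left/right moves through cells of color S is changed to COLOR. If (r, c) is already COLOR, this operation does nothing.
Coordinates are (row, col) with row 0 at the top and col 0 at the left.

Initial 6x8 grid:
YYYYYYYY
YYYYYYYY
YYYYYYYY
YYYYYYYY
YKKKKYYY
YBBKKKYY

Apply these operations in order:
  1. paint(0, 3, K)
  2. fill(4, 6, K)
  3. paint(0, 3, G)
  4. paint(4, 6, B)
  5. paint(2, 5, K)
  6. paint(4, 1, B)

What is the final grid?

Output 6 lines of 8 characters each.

After op 1 paint(0,3,K):
YYYKYYYY
YYYYYYYY
YYYYYYYY
YYYYYYYY
YKKKKYYY
YBBKKKYY
After op 2 fill(4,6,K) [38 cells changed]:
KKKKKKKK
KKKKKKKK
KKKKKKKK
KKKKKKKK
KKKKKKKK
KBBKKKKK
After op 3 paint(0,3,G):
KKKGKKKK
KKKKKKKK
KKKKKKKK
KKKKKKKK
KKKKKKKK
KBBKKKKK
After op 4 paint(4,6,B):
KKKGKKKK
KKKKKKKK
KKKKKKKK
KKKKKKKK
KKKKKKBK
KBBKKKKK
After op 5 paint(2,5,K):
KKKGKKKK
KKKKKKKK
KKKKKKKK
KKKKKKKK
KKKKKKBK
KBBKKKKK
After op 6 paint(4,1,B):
KKKGKKKK
KKKKKKKK
KKKKKKKK
KKKKKKKK
KBKKKKBK
KBBKKKKK

Answer: KKKGKKKK
KKKKKKKK
KKKKKKKK
KKKKKKKK
KBKKKKBK
KBBKKKKK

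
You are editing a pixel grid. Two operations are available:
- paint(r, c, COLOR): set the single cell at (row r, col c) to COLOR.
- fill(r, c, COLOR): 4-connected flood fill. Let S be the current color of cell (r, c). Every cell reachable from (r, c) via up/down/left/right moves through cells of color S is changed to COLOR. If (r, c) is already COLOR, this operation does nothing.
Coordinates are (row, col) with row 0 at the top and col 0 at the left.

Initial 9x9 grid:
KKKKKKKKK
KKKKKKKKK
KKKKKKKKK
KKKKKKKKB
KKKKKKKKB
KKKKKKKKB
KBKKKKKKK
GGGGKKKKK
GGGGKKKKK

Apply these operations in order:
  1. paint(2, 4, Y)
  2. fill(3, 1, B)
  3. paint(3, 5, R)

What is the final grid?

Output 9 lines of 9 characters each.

After op 1 paint(2,4,Y):
KKKKKKKKK
KKKKKKKKK
KKKKYKKKK
KKKKKKKKB
KKKKKKKKB
KKKKKKKKB
KBKKKKKKK
GGGGKKKKK
GGGGKKKKK
After op 2 fill(3,1,B) [68 cells changed]:
BBBBBBBBB
BBBBBBBBB
BBBBYBBBB
BBBBBBBBB
BBBBBBBBB
BBBBBBBBB
BBBBBBBBB
GGGGBBBBB
GGGGBBBBB
After op 3 paint(3,5,R):
BBBBBBBBB
BBBBBBBBB
BBBBYBBBB
BBBBBRBBB
BBBBBBBBB
BBBBBBBBB
BBBBBBBBB
GGGGBBBBB
GGGGBBBBB

Answer: BBBBBBBBB
BBBBBBBBB
BBBBYBBBB
BBBBBRBBB
BBBBBBBBB
BBBBBBBBB
BBBBBBBBB
GGGGBBBBB
GGGGBBBBB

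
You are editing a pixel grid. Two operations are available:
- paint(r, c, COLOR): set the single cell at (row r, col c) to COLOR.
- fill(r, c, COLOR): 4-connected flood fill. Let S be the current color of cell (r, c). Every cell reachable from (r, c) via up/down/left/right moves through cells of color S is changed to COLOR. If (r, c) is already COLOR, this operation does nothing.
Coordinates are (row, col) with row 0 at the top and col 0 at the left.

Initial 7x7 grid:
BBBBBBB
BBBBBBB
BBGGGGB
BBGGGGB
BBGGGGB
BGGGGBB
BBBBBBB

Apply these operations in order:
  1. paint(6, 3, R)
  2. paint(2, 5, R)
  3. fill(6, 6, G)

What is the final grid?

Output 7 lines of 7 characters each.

Answer: GGGGGGG
GGGGGGG
GGGGGRG
GGGGGGG
GGGGGGG
GGGGGGG
GGGRGGG

Derivation:
After op 1 paint(6,3,R):
BBBBBBB
BBBBBBB
BBGGGGB
BBGGGGB
BBGGGGB
BGGGGBB
BBBRBBB
After op 2 paint(2,5,R):
BBBBBBB
BBBBBBB
BBGGGRB
BBGGGGB
BBGGGGB
BGGGGBB
BBBRBBB
After op 3 fill(6,6,G) [32 cells changed]:
GGGGGGG
GGGGGGG
GGGGGRG
GGGGGGG
GGGGGGG
GGGGGGG
GGGRGGG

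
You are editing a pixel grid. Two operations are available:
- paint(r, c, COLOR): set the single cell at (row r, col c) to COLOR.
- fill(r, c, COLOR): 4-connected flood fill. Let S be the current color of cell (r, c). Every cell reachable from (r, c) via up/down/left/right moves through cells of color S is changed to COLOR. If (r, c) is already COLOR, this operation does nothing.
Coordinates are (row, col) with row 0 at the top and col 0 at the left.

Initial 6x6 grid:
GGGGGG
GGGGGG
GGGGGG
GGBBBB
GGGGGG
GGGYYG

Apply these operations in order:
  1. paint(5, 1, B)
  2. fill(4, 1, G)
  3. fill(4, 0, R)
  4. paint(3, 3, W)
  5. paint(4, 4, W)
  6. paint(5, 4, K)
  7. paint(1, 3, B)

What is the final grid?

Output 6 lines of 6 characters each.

Answer: RRRRRR
RRRBRR
RRRRRR
RRBWBB
RRRRWR
RBRYKR

Derivation:
After op 1 paint(5,1,B):
GGGGGG
GGGGGG
GGGGGG
GGBBBB
GGGGGG
GBGYYG
After op 2 fill(4,1,G) [0 cells changed]:
GGGGGG
GGGGGG
GGGGGG
GGBBBB
GGGGGG
GBGYYG
After op 3 fill(4,0,R) [29 cells changed]:
RRRRRR
RRRRRR
RRRRRR
RRBBBB
RRRRRR
RBRYYR
After op 4 paint(3,3,W):
RRRRRR
RRRRRR
RRRRRR
RRBWBB
RRRRRR
RBRYYR
After op 5 paint(4,4,W):
RRRRRR
RRRRRR
RRRRRR
RRBWBB
RRRRWR
RBRYYR
After op 6 paint(5,4,K):
RRRRRR
RRRRRR
RRRRRR
RRBWBB
RRRRWR
RBRYKR
After op 7 paint(1,3,B):
RRRRRR
RRRBRR
RRRRRR
RRBWBB
RRRRWR
RBRYKR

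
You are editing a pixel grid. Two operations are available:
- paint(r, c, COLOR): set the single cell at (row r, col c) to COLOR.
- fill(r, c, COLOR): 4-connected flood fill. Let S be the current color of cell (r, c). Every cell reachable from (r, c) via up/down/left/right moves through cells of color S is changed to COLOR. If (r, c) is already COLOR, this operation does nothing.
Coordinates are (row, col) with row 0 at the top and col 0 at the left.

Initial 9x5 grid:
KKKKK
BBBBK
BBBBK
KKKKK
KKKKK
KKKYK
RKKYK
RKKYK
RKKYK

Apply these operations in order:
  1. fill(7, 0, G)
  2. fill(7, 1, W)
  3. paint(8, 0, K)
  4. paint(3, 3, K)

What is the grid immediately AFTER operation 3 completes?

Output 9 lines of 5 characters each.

Answer: WWWWW
BBBBW
BBBBW
WWWWW
WWWWW
WWWYW
GWWYW
GWWYW
KWWYW

Derivation:
After op 1 fill(7,0,G) [3 cells changed]:
KKKKK
BBBBK
BBBBK
KKKKK
KKKKK
KKKYK
GKKYK
GKKYK
GKKYK
After op 2 fill(7,1,W) [30 cells changed]:
WWWWW
BBBBW
BBBBW
WWWWW
WWWWW
WWWYW
GWWYW
GWWYW
GWWYW
After op 3 paint(8,0,K):
WWWWW
BBBBW
BBBBW
WWWWW
WWWWW
WWWYW
GWWYW
GWWYW
KWWYW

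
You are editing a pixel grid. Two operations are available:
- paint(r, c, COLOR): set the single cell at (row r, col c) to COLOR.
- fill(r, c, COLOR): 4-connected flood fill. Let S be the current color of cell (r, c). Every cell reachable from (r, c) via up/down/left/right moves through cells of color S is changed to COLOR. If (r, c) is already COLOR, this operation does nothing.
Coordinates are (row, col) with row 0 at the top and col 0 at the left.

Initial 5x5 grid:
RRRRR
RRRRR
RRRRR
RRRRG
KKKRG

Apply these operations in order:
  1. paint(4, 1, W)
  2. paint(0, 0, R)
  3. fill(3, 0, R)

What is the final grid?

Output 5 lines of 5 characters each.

After op 1 paint(4,1,W):
RRRRR
RRRRR
RRRRR
RRRRG
KWKRG
After op 2 paint(0,0,R):
RRRRR
RRRRR
RRRRR
RRRRG
KWKRG
After op 3 fill(3,0,R) [0 cells changed]:
RRRRR
RRRRR
RRRRR
RRRRG
KWKRG

Answer: RRRRR
RRRRR
RRRRR
RRRRG
KWKRG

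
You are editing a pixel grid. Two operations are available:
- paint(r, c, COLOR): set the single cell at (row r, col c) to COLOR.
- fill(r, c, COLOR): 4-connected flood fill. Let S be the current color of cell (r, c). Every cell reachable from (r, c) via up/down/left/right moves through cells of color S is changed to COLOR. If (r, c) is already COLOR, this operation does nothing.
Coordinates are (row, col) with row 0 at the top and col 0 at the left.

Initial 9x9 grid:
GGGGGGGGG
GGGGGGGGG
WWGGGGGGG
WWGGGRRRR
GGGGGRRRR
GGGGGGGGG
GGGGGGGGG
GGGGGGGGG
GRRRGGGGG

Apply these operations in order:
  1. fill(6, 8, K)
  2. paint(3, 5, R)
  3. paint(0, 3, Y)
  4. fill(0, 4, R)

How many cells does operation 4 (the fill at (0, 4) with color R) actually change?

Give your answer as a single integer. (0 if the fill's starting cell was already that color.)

Answer: 65

Derivation:
After op 1 fill(6,8,K) [66 cells changed]:
KKKKKKKKK
KKKKKKKKK
WWKKKKKKK
WWKKKRRRR
KKKKKRRRR
KKKKKKKKK
KKKKKKKKK
KKKKKKKKK
KRRRKKKKK
After op 2 paint(3,5,R):
KKKKKKKKK
KKKKKKKKK
WWKKKKKKK
WWKKKRRRR
KKKKKRRRR
KKKKKKKKK
KKKKKKKKK
KKKKKKKKK
KRRRKKKKK
After op 3 paint(0,3,Y):
KKKYKKKKK
KKKKKKKKK
WWKKKKKKK
WWKKKRRRR
KKKKKRRRR
KKKKKKKKK
KKKKKKKKK
KKKKKKKKK
KRRRKKKKK
After op 4 fill(0,4,R) [65 cells changed]:
RRRYRRRRR
RRRRRRRRR
WWRRRRRRR
WWRRRRRRR
RRRRRRRRR
RRRRRRRRR
RRRRRRRRR
RRRRRRRRR
RRRRRRRRR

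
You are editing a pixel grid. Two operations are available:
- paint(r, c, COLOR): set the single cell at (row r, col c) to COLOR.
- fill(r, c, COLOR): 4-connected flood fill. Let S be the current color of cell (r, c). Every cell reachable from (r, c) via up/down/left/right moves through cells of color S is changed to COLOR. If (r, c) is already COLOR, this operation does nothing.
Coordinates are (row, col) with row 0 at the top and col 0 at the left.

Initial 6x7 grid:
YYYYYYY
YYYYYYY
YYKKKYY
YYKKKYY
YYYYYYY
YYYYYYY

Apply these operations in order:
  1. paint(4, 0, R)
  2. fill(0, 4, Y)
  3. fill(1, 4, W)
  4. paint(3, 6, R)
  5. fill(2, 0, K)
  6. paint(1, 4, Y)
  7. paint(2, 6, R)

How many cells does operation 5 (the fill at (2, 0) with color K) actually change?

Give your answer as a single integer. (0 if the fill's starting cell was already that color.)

After op 1 paint(4,0,R):
YYYYYYY
YYYYYYY
YYKKKYY
YYKKKYY
RYYYYYY
YYYYYYY
After op 2 fill(0,4,Y) [0 cells changed]:
YYYYYYY
YYYYYYY
YYKKKYY
YYKKKYY
RYYYYYY
YYYYYYY
After op 3 fill(1,4,W) [35 cells changed]:
WWWWWWW
WWWWWWW
WWKKKWW
WWKKKWW
RWWWWWW
WWWWWWW
After op 4 paint(3,6,R):
WWWWWWW
WWWWWWW
WWKKKWW
WWKKKWR
RWWWWWW
WWWWWWW
After op 5 fill(2,0,K) [34 cells changed]:
KKKKKKK
KKKKKKK
KKKKKKK
KKKKKKR
RKKKKKK
KKKKKKK

Answer: 34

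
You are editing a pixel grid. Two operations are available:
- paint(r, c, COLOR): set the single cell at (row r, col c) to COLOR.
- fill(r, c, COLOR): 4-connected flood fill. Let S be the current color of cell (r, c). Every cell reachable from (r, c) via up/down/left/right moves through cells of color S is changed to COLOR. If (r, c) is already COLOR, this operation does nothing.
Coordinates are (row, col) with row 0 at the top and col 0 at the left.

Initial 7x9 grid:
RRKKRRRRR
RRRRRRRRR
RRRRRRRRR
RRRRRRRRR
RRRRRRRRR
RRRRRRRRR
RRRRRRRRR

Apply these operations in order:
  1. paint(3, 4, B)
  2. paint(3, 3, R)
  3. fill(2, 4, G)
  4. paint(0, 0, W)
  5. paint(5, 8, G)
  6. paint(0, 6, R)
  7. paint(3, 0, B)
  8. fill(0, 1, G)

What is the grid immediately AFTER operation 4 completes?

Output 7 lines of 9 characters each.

After op 1 paint(3,4,B):
RRKKRRRRR
RRRRRRRRR
RRRRRRRRR
RRRRBRRRR
RRRRRRRRR
RRRRRRRRR
RRRRRRRRR
After op 2 paint(3,3,R):
RRKKRRRRR
RRRRRRRRR
RRRRRRRRR
RRRRBRRRR
RRRRRRRRR
RRRRRRRRR
RRRRRRRRR
After op 3 fill(2,4,G) [60 cells changed]:
GGKKGGGGG
GGGGGGGGG
GGGGGGGGG
GGGGBGGGG
GGGGGGGGG
GGGGGGGGG
GGGGGGGGG
After op 4 paint(0,0,W):
WGKKGGGGG
GGGGGGGGG
GGGGGGGGG
GGGGBGGGG
GGGGGGGGG
GGGGGGGGG
GGGGGGGGG

Answer: WGKKGGGGG
GGGGGGGGG
GGGGGGGGG
GGGGBGGGG
GGGGGGGGG
GGGGGGGGG
GGGGGGGGG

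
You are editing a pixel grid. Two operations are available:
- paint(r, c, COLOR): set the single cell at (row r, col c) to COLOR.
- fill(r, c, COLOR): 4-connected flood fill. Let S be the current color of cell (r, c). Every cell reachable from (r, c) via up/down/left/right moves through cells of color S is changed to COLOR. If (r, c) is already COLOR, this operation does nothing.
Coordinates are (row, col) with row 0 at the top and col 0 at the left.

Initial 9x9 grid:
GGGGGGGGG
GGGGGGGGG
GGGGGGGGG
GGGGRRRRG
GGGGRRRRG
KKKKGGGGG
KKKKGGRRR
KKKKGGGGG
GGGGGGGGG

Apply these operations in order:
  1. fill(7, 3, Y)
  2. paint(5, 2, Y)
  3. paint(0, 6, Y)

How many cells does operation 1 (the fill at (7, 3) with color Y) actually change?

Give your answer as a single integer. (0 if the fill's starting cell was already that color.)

After op 1 fill(7,3,Y) [12 cells changed]:
GGGGGGGGG
GGGGGGGGG
GGGGGGGGG
GGGGRRRRG
GGGGRRRRG
YYYYGGGGG
YYYYGGRRR
YYYYGGGGG
GGGGGGGGG

Answer: 12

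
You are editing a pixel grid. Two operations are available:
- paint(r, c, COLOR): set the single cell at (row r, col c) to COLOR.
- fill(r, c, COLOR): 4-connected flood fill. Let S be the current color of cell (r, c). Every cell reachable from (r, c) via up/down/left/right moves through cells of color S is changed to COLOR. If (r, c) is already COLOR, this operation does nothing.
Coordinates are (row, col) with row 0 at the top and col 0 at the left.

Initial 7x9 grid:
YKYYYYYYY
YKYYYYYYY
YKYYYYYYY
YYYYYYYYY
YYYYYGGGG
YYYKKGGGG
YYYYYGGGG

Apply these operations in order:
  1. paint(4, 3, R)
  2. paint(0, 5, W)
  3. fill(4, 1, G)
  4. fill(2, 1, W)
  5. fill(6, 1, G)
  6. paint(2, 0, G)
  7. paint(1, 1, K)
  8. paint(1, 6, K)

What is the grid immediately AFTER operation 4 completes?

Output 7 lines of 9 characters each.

Answer: GWGGGWGGG
GWGGGGGGG
GWGGGGGGG
GGGGGGGGG
GGGRGGGGG
GGGKKGGGG
GGGGGGGGG

Derivation:
After op 1 paint(4,3,R):
YKYYYYYYY
YKYYYYYYY
YKYYYYYYY
YYYYYYYYY
YYYRYGGGG
YYYKKGGGG
YYYYYGGGG
After op 2 paint(0,5,W):
YKYYYWYYY
YKYYYYYYY
YKYYYYYYY
YYYYYYYYY
YYYRYGGGG
YYYKKGGGG
YYYYYGGGG
After op 3 fill(4,1,G) [44 cells changed]:
GKGGGWGGG
GKGGGGGGG
GKGGGGGGG
GGGGGGGGG
GGGRGGGGG
GGGKKGGGG
GGGGGGGGG
After op 4 fill(2,1,W) [3 cells changed]:
GWGGGWGGG
GWGGGGGGG
GWGGGGGGG
GGGGGGGGG
GGGRGGGGG
GGGKKGGGG
GGGGGGGGG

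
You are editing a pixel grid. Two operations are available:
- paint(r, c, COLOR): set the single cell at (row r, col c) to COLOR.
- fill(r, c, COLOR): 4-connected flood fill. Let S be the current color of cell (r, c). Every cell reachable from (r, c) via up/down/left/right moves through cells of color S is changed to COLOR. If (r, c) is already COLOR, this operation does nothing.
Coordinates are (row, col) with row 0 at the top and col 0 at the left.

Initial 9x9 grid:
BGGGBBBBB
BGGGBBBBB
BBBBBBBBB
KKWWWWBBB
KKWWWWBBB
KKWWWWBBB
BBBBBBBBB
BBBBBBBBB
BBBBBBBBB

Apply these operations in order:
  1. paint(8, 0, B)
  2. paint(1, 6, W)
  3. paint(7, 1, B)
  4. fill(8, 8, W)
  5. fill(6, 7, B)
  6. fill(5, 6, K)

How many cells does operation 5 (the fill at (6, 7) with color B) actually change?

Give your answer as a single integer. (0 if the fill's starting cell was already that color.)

Answer: 69

Derivation:
After op 1 paint(8,0,B):
BGGGBBBBB
BGGGBBBBB
BBBBBBBBB
KKWWWWBBB
KKWWWWBBB
KKWWWWBBB
BBBBBBBBB
BBBBBBBBB
BBBBBBBBB
After op 2 paint(1,6,W):
BGGGBBBBB
BGGGBBWBB
BBBBBBBBB
KKWWWWBBB
KKWWWWBBB
KKWWWWBBB
BBBBBBBBB
BBBBBBBBB
BBBBBBBBB
After op 3 paint(7,1,B):
BGGGBBBBB
BGGGBBWBB
BBBBBBBBB
KKWWWWBBB
KKWWWWBBB
KKWWWWBBB
BBBBBBBBB
BBBBBBBBB
BBBBBBBBB
After op 4 fill(8,8,W) [56 cells changed]:
WGGGWWWWW
WGGGWWWWW
WWWWWWWWW
KKWWWWWWW
KKWWWWWWW
KKWWWWWWW
WWWWWWWWW
WWWWWWWWW
WWWWWWWWW
After op 5 fill(6,7,B) [69 cells changed]:
BGGGBBBBB
BGGGBBBBB
BBBBBBBBB
KKBBBBBBB
KKBBBBBBB
KKBBBBBBB
BBBBBBBBB
BBBBBBBBB
BBBBBBBBB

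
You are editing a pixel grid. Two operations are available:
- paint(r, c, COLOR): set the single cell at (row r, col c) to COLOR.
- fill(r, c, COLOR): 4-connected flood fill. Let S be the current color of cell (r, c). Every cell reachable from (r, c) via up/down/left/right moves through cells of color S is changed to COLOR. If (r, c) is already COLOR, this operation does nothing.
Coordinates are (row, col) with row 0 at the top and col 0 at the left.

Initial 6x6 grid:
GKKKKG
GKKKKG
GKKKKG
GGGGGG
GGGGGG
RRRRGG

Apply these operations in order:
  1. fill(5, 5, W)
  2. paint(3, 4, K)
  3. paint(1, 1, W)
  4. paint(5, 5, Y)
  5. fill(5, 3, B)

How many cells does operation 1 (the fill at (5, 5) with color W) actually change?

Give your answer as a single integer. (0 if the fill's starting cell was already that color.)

After op 1 fill(5,5,W) [20 cells changed]:
WKKKKW
WKKKKW
WKKKKW
WWWWWW
WWWWWW
RRRRWW

Answer: 20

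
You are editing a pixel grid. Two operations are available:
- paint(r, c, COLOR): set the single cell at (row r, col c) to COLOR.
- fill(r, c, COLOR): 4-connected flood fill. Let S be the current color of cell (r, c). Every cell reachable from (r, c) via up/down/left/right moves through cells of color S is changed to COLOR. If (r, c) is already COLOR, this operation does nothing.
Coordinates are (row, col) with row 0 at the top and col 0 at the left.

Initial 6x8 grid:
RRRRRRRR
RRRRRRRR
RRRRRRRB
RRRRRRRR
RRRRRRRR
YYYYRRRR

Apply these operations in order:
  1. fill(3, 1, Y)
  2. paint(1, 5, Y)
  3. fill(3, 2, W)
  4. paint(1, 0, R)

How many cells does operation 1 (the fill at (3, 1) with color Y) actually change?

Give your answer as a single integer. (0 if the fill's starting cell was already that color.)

Answer: 43

Derivation:
After op 1 fill(3,1,Y) [43 cells changed]:
YYYYYYYY
YYYYYYYY
YYYYYYYB
YYYYYYYY
YYYYYYYY
YYYYYYYY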